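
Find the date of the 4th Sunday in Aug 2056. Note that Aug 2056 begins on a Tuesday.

Aug 2056 begins on a Tuesday, so the first Sunday is Aug 6 (5 days later).
The 4th Sunday is 3 weeks later: 6 + 21 = 27.

Aug 27, 2056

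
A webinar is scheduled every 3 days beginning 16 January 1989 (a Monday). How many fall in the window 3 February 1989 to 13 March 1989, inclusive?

13

Occurrences land 3·i days after 16 January 1989 for i = 0, 1, 2, …
3 February 1989 is 18 days after the start; 18 ÷ 3 = 6 remainder 0. First occurrence in the window: #7 on 3 February 1989 (6×3 = 18 days in).
13 March 1989 is 56 days after the start; 56 ÷ 3 = 18 remainder 2. Last occurrence in the window: #19 on 11 March 1989.
Occurrences #7 through #19: 13 in total.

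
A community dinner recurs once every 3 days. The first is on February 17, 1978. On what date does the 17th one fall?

The 17th occurrence is 16 intervals after the first: 16 × 3 = 48 days after February 17, 1978.
February has 28 days — 11 days to the end of February leaves 37.
March has 31 days (6 left).
6 days into April → April 6, 1978.

April 6, 1978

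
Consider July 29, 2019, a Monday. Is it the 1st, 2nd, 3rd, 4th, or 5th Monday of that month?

Day 29 falls in week ⌈29/7⌉ of the month.
Days 1–7 hold the 1st Monday, 8–14 the 2nd, 15–21 the 3rd, 22–28 the 4th, 29–31 the 5th.
29 is in the range for the 5th.

5th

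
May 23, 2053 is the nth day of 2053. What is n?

143

Days in months before May: 31 + 28 + 31 + 30 = 120.
Plus 23 days into May → day 143.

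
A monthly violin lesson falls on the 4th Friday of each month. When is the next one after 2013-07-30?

2013-08-23

July 2013 starts on a Monday; its first Friday is the 5th, so the 4th Friday is the 26th — 2013-07-26.
That is not after 2013-07-30, so look at August 2013.
August 2013 starts on a Thursday; its first Friday is the 2nd, so the 4th Friday is the 23rd — 2013-08-23.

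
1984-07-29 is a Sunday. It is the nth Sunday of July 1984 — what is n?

5th

Day 29 falls in week ⌈29/7⌉ of the month.
Days 1–7 hold the 1st Sunday, 8–14 the 2nd, 15–21 the 3rd, 22–28 the 4th, 29–31 the 5th.
29 is in the range for the 5th.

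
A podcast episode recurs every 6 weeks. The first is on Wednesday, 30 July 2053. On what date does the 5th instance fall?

The 5th occurrence is 4 intervals after the first: 4 × 42 = 168 days after 30 July 2053.
July has 31 days — 1 day to the end of July leaves 167.
August has 31 days (136 left).
September has 30 days (106 left).
October has 31 days (75 left).
November has 30 days (45 left).
December has 31 days (14 left).
14 days into January → 14 January 2054.

14 January 2054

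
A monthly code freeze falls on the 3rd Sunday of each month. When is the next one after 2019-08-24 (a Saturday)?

August 2019 starts on a Thursday; its first Sunday is the 4th, so the 3rd Sunday is the 18th — 2019-08-18.
That is not after 2019-08-24, so look at September 2019.
September 2019 starts on a Sunday; its first Sunday is the 1st, so the 3rd Sunday is the 15th — 2019-09-15.

2019-09-15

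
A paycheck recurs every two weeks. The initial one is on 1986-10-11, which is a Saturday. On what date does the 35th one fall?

The 35th occurrence is 34 intervals after the first: 34 × 14 = 476 days after 1986-10-11.
October has 31 days — 20 days to the end of October leaves 456.
From end of October to end of 1986 is 61 days (395 left).
1987 has 365 days (30 left).
30 days into January → 1988-01-30.

1988-01-30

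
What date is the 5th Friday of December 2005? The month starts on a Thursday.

December 2005 begins on a Thursday, so the first Friday is December 2 (1 day later).
The 5th Friday is 4 weeks later: 2 + 28 = 30.

30 December 2005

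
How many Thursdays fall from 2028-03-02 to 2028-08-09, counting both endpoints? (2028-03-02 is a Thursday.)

23

2028-03-02 is a Thursday; the first Thursday on or after it is 2028-03-02.
From 2028-03-02 to 2028-08-09: 29 + 30 + 31 + 30 + 31 + 9 = 160 days (rest of March, April, May, June, July, August).
160 ÷ 7 = 22 full weeks with remainder 6, so 22 more Thursdays after the first → 23.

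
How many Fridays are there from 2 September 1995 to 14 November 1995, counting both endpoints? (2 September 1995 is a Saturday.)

2 September 1995 is a Saturday; the first Friday on or after it is 8 September 1995 (6 days later).
From 8 September 1995 to 14 November 1995: 22 + 31 + 14 = 67 days (rest of September, October, November).
67 ÷ 7 = 9 full weeks with remainder 4, so 9 more Fridays after the first → 10.

10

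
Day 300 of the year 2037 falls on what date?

Jan has 31 days (300 − 31 = 269 remain).
Feb has 28 days (269 − 28 = 241 remain).
Mar has 31 days (241 − 31 = 210 remain).
Apr has 30 days (210 − 30 = 180 remain).
May has 31 days (180 − 31 = 149 remain).
Jun has 30 days (149 − 30 = 119 remain).
Jul has 31 days (119 − 31 = 88 remain).
Aug has 31 days (88 − 31 = 57 remain).
Sep has 30 days (57 − 30 = 27 remain).
27 into Oct → Oct 27.

Oct 27, 2037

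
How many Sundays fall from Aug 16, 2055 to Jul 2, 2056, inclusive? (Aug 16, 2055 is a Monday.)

46

Aug 16, 2055 is a Monday; the first Sunday on or after it is Aug 22, 2055 (6 days later).
From Aug 22, 2055 to Jul 2, 2056: 131 + 184 = 315 days (rest of 2055, to Jul 2, 2056 in 2056).
315 ÷ 7 = 45 full weeks with remainder 0, so 45 more Sundays after the first → 46.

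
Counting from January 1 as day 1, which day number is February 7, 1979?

38

Days in months before February: 31 = 31.
Plus 7 days into February → day 38.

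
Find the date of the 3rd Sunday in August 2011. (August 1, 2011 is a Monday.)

August 2011 begins on a Monday, so the first Sunday is August 7 (6 days later).
The 3rd Sunday is 2 weeks later: 7 + 14 = 21.

21 August 2011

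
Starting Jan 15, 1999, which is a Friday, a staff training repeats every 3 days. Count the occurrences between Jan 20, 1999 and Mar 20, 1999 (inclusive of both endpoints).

Occurrences land 3·i days after Jan 15, 1999 for i = 0, 1, 2, …
Jan 20, 1999 is 5 days after the start; 5 ÷ 3 = 1 remainder 2; since the remainder is 2, round up to i = 2. First occurrence in the window: #3 on Jan 21, 1999 (2×3 = 6 days in).
Mar 20, 1999 is 64 days after the start; 64 ÷ 3 = 21 remainder 1. Last occurrence in the window: #22 on Mar 19, 1999.
Occurrences #3 through #22: 20 in total.

20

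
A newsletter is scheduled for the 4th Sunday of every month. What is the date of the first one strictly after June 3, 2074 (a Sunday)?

June 24, 2074

June 2074 starts on a Friday; its first Sunday is the 3rd, so the 4th Sunday is the 24th — June 24, 2074.
June 24, 2074 is after June 3, 2074, so that is the next one.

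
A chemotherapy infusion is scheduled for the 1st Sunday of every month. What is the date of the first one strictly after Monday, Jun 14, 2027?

Jun 2027 starts on a Tuesday, so its 1st Sunday is Jun 6, 2027 (5 days in).
That is not after Jun 14, 2027, so look at Jul 2027.
Jul 2027 starts on a Thursday, so its 1st Sunday is Jul 4, 2027 (3 days in).

Jul 4, 2027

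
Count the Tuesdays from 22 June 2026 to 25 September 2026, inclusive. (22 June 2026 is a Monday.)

14

22 June 2026 is a Monday; the first Tuesday on or after it is 23 June 2026 (1 day later).
From 23 June 2026 to 25 September 2026: 7 + 31 + 31 + 25 = 94 days (rest of June, July, August, September).
94 ÷ 7 = 13 full weeks with remainder 3, so 13 more Tuesdays after the first → 14.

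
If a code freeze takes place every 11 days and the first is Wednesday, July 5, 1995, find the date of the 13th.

The 13th occurrence is 12 intervals after the first: 12 × 11 = 132 days after July 5, 1995.
July has 31 days — 26 days to the end of July leaves 106.
August has 31 days (75 left).
September has 30 days (45 left).
October has 31 days (14 left).
14 days into November → November 14, 1995.

November 14, 1995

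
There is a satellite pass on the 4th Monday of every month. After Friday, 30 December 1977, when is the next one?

December 1977 starts on a Thursday; its first Monday is the 5th, so the 4th Monday is the 26th — 26 December 1977.
That is not after 30 December 1977, so look at January 1978.
January 1978 starts on a Sunday; its first Monday is the 2nd, so the 4th Monday is the 23rd — 23 January 1978.

23 January 1978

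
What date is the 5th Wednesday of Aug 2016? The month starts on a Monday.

Aug 2016 begins on a Monday, so the first Wednesday is Aug 3 (2 days later).
The 5th Wednesday is 4 weeks later: 3 + 28 = 31.

Aug 31, 2016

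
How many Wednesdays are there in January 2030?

5

1 January 2030 is a Tuesday; the first Wednesday on or after it is 2 January 2030 (1 day later).
From 2 January 2030 to 31 January 2030 is 31 − 2 = 29 days.
29 ÷ 7 = 4 full weeks with remainder 1, so 4 more Wednesdays after the first → 5.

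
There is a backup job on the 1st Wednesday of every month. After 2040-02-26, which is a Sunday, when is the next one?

2040-03-07

February 2040 starts on a Wednesday, so its 1st Wednesday is 2040-02-01.
That is not after 2040-02-26, so look at March 2040.
March 2040 starts on a Thursday, so its 1st Wednesday is 2040-03-07 (6 days in).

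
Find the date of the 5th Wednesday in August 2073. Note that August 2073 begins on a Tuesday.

August 2073 begins on a Tuesday, so the first Wednesday is August 2 (1 day later).
The 5th Wednesday is 4 weeks later: 2 + 28 = 30.

August 30, 2073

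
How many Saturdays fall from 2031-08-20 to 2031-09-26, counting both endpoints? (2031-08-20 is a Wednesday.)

5

2031-08-20 is a Wednesday; the first Saturday on or after it is 2031-08-23 (3 days later).
From 2031-08-23 to 2031-09-26: 8 + 26 = 34 days (rest of August, September).
34 ÷ 7 = 4 full weeks with remainder 6, so 4 more Saturdays after the first → 5.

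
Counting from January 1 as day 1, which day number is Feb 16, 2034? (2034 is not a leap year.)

Days in months before Feb: 31 = 31.
Plus 16 days into Feb → day 47.

47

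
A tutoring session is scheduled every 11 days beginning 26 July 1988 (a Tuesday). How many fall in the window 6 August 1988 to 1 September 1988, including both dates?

Occurrences land 11·i days after 26 July 1988 for i = 0, 1, 2, …
6 August 1988 is 11 days after the start; 11 ÷ 11 = 1 remainder 0. First occurrence in the window: #2 on 6 August 1988 (1×11 = 11 days in).
1 September 1988 is 37 days after the start; 37 ÷ 11 = 3 remainder 4. Last occurrence in the window: #4 on 28 August 1988.
Occurrences #2 through #4: 3 in total.

3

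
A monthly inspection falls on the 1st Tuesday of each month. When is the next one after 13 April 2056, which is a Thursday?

2 May 2056

April 2056 starts on a Saturday, so its 1st Tuesday is 4 April 2056 (3 days in).
That is not after 13 April 2056, so look at May 2056.
May 2056 starts on a Monday, so its 1st Tuesday is 2 May 2056 (1 day in).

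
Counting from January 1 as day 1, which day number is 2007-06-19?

Days in months before June: 31 + 28 + 31 + 30 + 31 = 151.
Plus 19 days into June → day 170.

170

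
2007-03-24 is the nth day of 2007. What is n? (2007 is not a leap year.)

Days in months before March: 31 + 28 = 59.
Plus 24 days into March → day 83.

83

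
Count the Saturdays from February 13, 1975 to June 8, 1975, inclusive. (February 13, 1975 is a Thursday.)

February 13, 1975 is a Thursday; the first Saturday on or after it is February 15, 1975 (2 days later).
From February 15, 1975 to June 8, 1975: 13 + 31 + 30 + 31 + 8 = 113 days (rest of February, March, April, May, June).
113 ÷ 7 = 16 full weeks with remainder 1, so 16 more Saturdays after the first → 17.

17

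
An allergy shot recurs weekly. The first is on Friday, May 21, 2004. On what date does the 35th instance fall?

The 35th occurrence is 34 intervals after the first: 34 × 7 = 238 days after May 21, 2004.
May has 31 days — 10 days to the end of May leaves 228.
Jun has 30 days (198 left).
Jul has 31 days (167 left).
Aug has 31 days (136 left).
Sep has 30 days (106 left).
Oct has 31 days (75 left).
Nov has 30 days (45 left).
Dec has 31 days (14 left).
14 days into Jan → Jan 14, 2005.

Jan 14, 2005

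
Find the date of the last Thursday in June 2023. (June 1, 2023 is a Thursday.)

June 2023 begins on a Thursday, so the first Thursday is June 1.
June 2023 has 30 days. Adding weeks: 1, 8, 15, 22, 29 — the last one ≤ 30 is the 29th.

29 June 2023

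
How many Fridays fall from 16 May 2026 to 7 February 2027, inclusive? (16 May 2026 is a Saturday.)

38

16 May 2026 is a Saturday; the first Friday on or after it is 22 May 2026 (6 days later).
From 22 May 2026 to 7 February 2027: 9 + 30 + 31 + 31 + 30 + 31 + 30 + 31 + 31 + 7 = 261 days (rest of May, June, July, August, September, October, November, December, January, February).
261 ÷ 7 = 37 full weeks with remainder 2, so 37 more Fridays after the first → 38.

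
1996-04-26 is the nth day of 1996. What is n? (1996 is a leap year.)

Days in months before April: 31 + 29 + 31 = 91.
Plus 26 days into April → day 117.

117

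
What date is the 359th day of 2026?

January has 31 days (359 − 31 = 328 remain).
February has 28 days (328 − 28 = 300 remain).
March has 31 days (300 − 31 = 269 remain).
April has 30 days (269 − 30 = 239 remain).
May has 31 days (239 − 31 = 208 remain).
June has 30 days (208 − 30 = 178 remain).
July has 31 days (178 − 31 = 147 remain).
August has 31 days (147 − 31 = 116 remain).
September has 30 days (116 − 30 = 86 remain).
October has 31 days (86 − 31 = 55 remain).
November has 30 days (55 − 30 = 25 remain).
25 into December → December 25.

December 25, 2026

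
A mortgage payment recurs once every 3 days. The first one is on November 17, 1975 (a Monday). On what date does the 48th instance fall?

The 48th occurrence is 47 intervals after the first: 47 × 3 = 141 days after November 17, 1975.
November has 30 days — 13 days to the end of November leaves 128.
December has 31 days (97 left).
January has 31 days (66 left).
February has 29 days (37 left).
March has 31 days (6 left).
6 days into April → April 6, 1976.

April 6, 1976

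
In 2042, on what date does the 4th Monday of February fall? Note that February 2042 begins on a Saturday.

February 24, 2042

February 2042 begins on a Saturday, so the first Monday is February 3 (2 days later).
The 4th Monday is 3 weeks later: 3 + 21 = 24.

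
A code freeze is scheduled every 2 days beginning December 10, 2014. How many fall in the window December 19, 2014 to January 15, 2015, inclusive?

14

Occurrences land 2·i days after December 10, 2014 for i = 0, 1, 2, …
December 19, 2014 is 9 days after the start; 9 ÷ 2 = 4 remainder 1; since the remainder is 1, round up to i = 5. First occurrence in the window: #6 on December 20, 2014 (5×2 = 10 days in).
January 15, 2015 is 36 days after the start; 36 ÷ 2 = 18 remainder 0. Last occurrence in the window: #19 on January 15, 2015.
Occurrences #6 through #19: 14 in total.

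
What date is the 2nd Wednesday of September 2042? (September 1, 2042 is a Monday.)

September 2042 begins on a Monday, so the first Wednesday is September 3 (2 days later).
The 2nd Wednesday is 1 weeks later: 3 + 7 = 10.

September 10, 2042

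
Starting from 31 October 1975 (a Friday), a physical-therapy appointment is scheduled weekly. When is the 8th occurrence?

19 December 1975

The 8th occurrence is 7 intervals after the first: 7 × 7 = 49 days after 31 October 1975.
October has 31 days — 0 days to the end of October leaves 49.
November has 30 days (19 left).
19 days into December → 19 December 1975.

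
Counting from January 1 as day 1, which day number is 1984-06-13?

Days in months before June: 31 + 29 + 31 + 30 + 31 = 152.
Plus 13 days into June → day 165.

165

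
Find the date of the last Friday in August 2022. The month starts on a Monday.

August 26, 2022

August 2022 begins on a Monday, so the first Friday is August 5 (4 days later).
August 2022 has 31 days. Adding weeks: 5, 12, 19, 26 — the last one ≤ 31 is the 26th.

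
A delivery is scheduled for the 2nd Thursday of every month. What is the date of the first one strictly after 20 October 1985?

14 November 1985

October 1985 starts on a Tuesday; its first Thursday is the 3rd, so the 2nd Thursday is the 10th — 10 October 1985.
That is not after 20 October 1985, so look at November 1985.
November 1985 starts on a Friday; its first Thursday is the 7th, so the 2nd Thursday is the 14th — 14 November 1985.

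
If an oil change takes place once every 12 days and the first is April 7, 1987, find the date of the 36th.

The 36th occurrence is 35 intervals after the first: 35 × 12 = 420 days after April 7, 1987.
April has 30 days — 23 days to the end of April leaves 397.
May has 31 days (366 left).
June has 30 days (336 left).
July has 31 days (305 left).
August has 31 days (274 left).
September has 30 days (244 left).
October has 31 days (213 left).
November has 30 days (183 left).
December has 31 days (152 left).
January has 31 days (121 left).
February has 29 days (92 left).
March has 31 days (61 left).
April has 30 days (31 left).
31 days into May → May 31, 1988.

May 31, 1988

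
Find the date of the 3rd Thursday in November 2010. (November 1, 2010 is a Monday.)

18 November 2010

November 2010 begins on a Monday, so the first Thursday is November 4 (3 days later).
The 3rd Thursday is 2 weeks later: 4 + 14 = 18.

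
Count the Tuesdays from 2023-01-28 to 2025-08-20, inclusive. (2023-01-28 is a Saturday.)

134

2023-01-28 is a Saturday; the first Tuesday on or after it is 2023-01-31 (3 days later).
From 2023-01-31 to 2025-08-20: 334 + 366 + 232 = 932 days (rest of 2023, 2024, to 2025-08-20 in 2025).
932 ÷ 7 = 133 full weeks with remainder 1, so 133 more Tuesdays after the first → 134.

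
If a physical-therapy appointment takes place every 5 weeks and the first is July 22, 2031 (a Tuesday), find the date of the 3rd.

The 3rd occurrence is 2 intervals after the first: 2 × 35 = 70 days after July 22, 2031.
July has 31 days — 9 days to the end of July leaves 61.
August has 31 days (30 left).
30 days into September → September 30, 2031.

September 30, 2031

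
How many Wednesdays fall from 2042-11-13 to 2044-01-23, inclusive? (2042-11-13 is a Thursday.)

62

2042-11-13 is a Thursday; the first Wednesday on or after it is 2042-11-19 (6 days later).
From 2042-11-19 to 2044-01-23: 42 + 365 + 23 = 430 days (rest of 2042, 2043, to 2044-01-23 in 2044).
430 ÷ 7 = 61 full weeks with remainder 3, so 61 more Wednesdays after the first → 62.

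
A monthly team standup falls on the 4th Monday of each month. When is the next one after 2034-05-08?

2034-05-22

May 2034 starts on a Monday; its first Monday is the 1st, so the 4th Monday is the 22nd — 2034-05-22.
2034-05-22 is after 2034-05-08, so that is the next one.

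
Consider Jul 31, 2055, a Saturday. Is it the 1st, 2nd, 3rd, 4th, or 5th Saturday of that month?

5th

Day 31 falls in week ⌈31/7⌉ of the month.
Days 1–7 hold the 1st Saturday, 8–14 the 2nd, 15–21 the 3rd, 22–28 the 4th, 29–31 the 5th.
31 is in the range for the 5th.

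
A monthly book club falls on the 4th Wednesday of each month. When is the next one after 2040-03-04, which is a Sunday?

2040-03-28

March 2040 starts on a Thursday; its first Wednesday is the 7th, so the 4th Wednesday is the 28th — 2040-03-28.
2040-03-28 is after 2040-03-04, so that is the next one.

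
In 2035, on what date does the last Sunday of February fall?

2035-02-25

February 2035 begins on a Thursday, so the first Sunday is February 4 (3 days later).
February 2035 has 28 days. Adding weeks: 4, 11, 18, 25 — the last one ≤ 28 is the 25th.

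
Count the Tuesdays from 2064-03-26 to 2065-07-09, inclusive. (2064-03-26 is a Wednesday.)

67

2064-03-26 is a Wednesday; the first Tuesday on or after it is 2064-04-01 (6 days later).
From 2064-04-01 to 2065-07-09: 274 + 190 = 464 days (rest of 2064, to 2065-07-09 in 2065).
464 ÷ 7 = 66 full weeks with remainder 2, so 66 more Tuesdays after the first → 67.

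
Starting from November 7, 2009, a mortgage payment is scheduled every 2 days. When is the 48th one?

The 48th occurrence is 47 intervals after the first: 47 × 2 = 94 days after November 7, 2009.
November has 30 days — 23 days to the end of November leaves 71.
December has 31 days (40 left).
January has 31 days (9 left).
9 days into February → February 9, 2010.

February 9, 2010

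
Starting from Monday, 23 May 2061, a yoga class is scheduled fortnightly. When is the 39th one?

The 39th occurrence is 38 intervals after the first: 38 × 14 = 532 days after 23 May 2061.
May has 31 days — 8 days to the end of May leaves 524.
From end of May to end of 2061 is 214 days (310 left).
January has 31 days (279 left).
February has 28 days (251 left).
March has 31 days (220 left).
April has 30 days (190 left).
May has 31 days (159 left).
June has 30 days (129 left).
July has 31 days (98 left).
August has 31 days (67 left).
September has 30 days (37 left).
October has 31 days (6 left).
6 days into November → 6 November 2062.

6 November 2062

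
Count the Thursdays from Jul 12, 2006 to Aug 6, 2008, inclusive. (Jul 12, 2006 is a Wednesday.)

108

Jul 12, 2006 is a Wednesday; the first Thursday on or after it is Jul 13, 2006 (1 day later).
From Jul 13, 2006 to Aug 6, 2008: 171 + 365 + 219 = 755 days (rest of 2006, 2007, to Aug 6, 2008 in 2008).
755 ÷ 7 = 107 full weeks with remainder 6, so 107 more Thursdays after the first → 108.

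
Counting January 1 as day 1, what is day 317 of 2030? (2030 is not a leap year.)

Jan has 31 days (317 − 31 = 286 remain).
Feb has 28 days (286 − 28 = 258 remain).
Mar has 31 days (258 − 31 = 227 remain).
Apr has 30 days (227 − 30 = 197 remain).
May has 31 days (197 − 31 = 166 remain).
Jun has 30 days (166 − 30 = 136 remain).
Jul has 31 days (136 − 31 = 105 remain).
Aug has 31 days (105 − 31 = 74 remain).
Sep has 30 days (74 − 30 = 44 remain).
Oct has 31 days (44 − 31 = 13 remain).
13 into Nov → Nov 13.

Nov 13, 2030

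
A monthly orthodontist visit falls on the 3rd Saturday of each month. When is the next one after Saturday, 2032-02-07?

February 2032 starts on a Sunday; its first Saturday is the 7th, so the 3rd Saturday is the 21st — 2032-02-21.
2032-02-21 is after 2032-02-07, so that is the next one.

2032-02-21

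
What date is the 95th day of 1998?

Jan has 31 days (95 − 31 = 64 remain).
Feb has 28 days (64 − 28 = 36 remain).
Mar has 31 days (36 − 31 = 5 remain).
5 into Apr → Apr 5.

Apr 5, 1998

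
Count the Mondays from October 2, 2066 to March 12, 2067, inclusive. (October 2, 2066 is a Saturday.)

October 2, 2066 is a Saturday; the first Monday on or after it is October 4, 2066 (2 days later).
From October 4, 2066 to March 12, 2067: 27 + 30 + 31 + 31 + 28 + 12 = 159 days (rest of October, November, December, January, February, March).
159 ÷ 7 = 22 full weeks with remainder 5, so 22 more Mondays after the first → 23.

23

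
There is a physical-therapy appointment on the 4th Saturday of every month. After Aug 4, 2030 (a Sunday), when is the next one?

Aug 2030 starts on a Thursday; its first Saturday is the 3rd, so the 4th Saturday is the 24th — Aug 24, 2030.
Aug 24, 2030 is after Aug 4, 2030, so that is the next one.

Aug 24, 2030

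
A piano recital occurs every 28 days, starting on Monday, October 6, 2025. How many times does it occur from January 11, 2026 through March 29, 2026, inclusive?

3

Occurrences land 28·i days after October 6, 2025 for i = 0, 1, 2, …
January 11, 2026 is 97 days after the start; 97 ÷ 28 = 3 remainder 13; since the remainder is 13, round up to i = 4. First occurrence in the window: #5 on January 26, 2026 (4×28 = 112 days in).
March 29, 2026 is 174 days after the start; 174 ÷ 28 = 6 remainder 6. Last occurrence in the window: #7 on March 23, 2026.
Occurrences #5 through #7: 3 in total.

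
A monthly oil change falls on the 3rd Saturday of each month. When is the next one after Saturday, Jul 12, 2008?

Jul 19, 2008

Jul 2008 starts on a Tuesday; its first Saturday is the 5th, so the 3rd Saturday is the 19th — Jul 19, 2008.
Jul 19, 2008 is after Jul 12, 2008, so that is the next one.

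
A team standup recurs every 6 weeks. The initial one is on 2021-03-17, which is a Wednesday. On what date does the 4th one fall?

The 4th occurrence is 3 intervals after the first: 3 × 42 = 126 days after 2021-03-17.
March has 31 days — 14 days to the end of March leaves 112.
April has 30 days (82 left).
May has 31 days (51 left).
June has 30 days (21 left).
21 days into July → 2021-07-21.

2021-07-21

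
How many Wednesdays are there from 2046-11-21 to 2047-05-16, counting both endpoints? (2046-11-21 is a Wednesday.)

26

2046-11-21 is a Wednesday; the first Wednesday on or after it is 2046-11-21.
From 2046-11-21 to 2047-05-16: 9 + 31 + 31 + 28 + 31 + 30 + 16 = 176 days (rest of November, December, January, February, March, April, May).
176 ÷ 7 = 25 full weeks with remainder 1, so 25 more Wednesdays after the first → 26.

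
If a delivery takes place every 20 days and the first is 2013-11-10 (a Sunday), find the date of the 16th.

2014-09-06

The 16th occurrence is 15 intervals after the first: 15 × 20 = 300 days after 2013-11-10.
November has 30 days — 20 days to the end of November leaves 280.
December has 31 days (249 left).
January has 31 days (218 left).
February has 28 days (190 left).
March has 31 days (159 left).
April has 30 days (129 left).
May has 31 days (98 left).
June has 30 days (68 left).
July has 31 days (37 left).
August has 31 days (6 left).
6 days into September → 2014-09-06.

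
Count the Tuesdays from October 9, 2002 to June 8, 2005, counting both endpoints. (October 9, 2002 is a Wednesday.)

139

October 9, 2002 is a Wednesday; the first Tuesday on or after it is October 15, 2002 (6 days later).
From October 15, 2002 to June 8, 2005: 77 + 365 + 366 + 159 = 967 days (rest of 2002, 2003, 2004, to June 8, 2005 in 2005).
967 ÷ 7 = 138 full weeks with remainder 1, so 138 more Tuesdays after the first → 139.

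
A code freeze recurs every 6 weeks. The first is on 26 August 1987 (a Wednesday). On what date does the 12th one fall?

The 12th occurrence is 11 intervals after the first: 11 × 42 = 462 days after 26 August 1987.
August has 31 days — 5 days to the end of August leaves 457.
From end of August to end of 1987 is 122 days (335 left).
January has 31 days (304 left).
February has 29 days (275 left).
March has 31 days (244 left).
April has 30 days (214 left).
May has 31 days (183 left).
June has 30 days (153 left).
July has 31 days (122 left).
August has 31 days (91 left).
September has 30 days (61 left).
October has 31 days (30 left).
30 days into November → 30 November 1988.

30 November 1988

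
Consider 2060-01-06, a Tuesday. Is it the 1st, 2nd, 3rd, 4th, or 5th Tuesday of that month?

1st

Day 6 falls in week ⌈6/7⌉ of the month.
Days 1–7 hold the 1st Tuesday, 8–14 the 2nd, 15–21 the 3rd, 22–28 the 4th, 29–31 the 5th.
6 is in the range for the 1st.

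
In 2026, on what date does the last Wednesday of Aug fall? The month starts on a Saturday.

Aug 2026 begins on a Saturday, so the first Wednesday is Aug 5 (4 days later).
Aug 2026 has 31 days. Adding weeks: 5, 12, 19, 26 — the last one ≤ 31 is the 26th.

Aug 26, 2026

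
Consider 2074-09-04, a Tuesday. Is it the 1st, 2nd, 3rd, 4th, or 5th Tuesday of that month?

Day 4 falls in week ⌈4/7⌉ of the month.
Days 1–7 hold the 1st Tuesday, 8–14 the 2nd, 15–21 the 3rd, 22–28 the 4th, 29–31 the 5th.
4 is in the range for the 1st.

1st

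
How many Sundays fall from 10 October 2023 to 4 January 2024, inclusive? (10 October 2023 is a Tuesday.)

12

10 October 2023 is a Tuesday; the first Sunday on or after it is 15 October 2023 (5 days later).
From 15 October 2023 to 4 January 2024: 16 + 30 + 31 + 4 = 81 days (rest of October, November, December, January).
81 ÷ 7 = 11 full weeks with remainder 4, so 11 more Sundays after the first → 12.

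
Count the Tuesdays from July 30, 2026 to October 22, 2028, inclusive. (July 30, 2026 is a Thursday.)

116

July 30, 2026 is a Thursday; the first Tuesday on or after it is August 4, 2026 (5 days later).
From August 4, 2026 to October 22, 2028: 149 + 365 + 296 = 810 days (rest of 2026, 2027, to October 22, 2028 in 2028).
810 ÷ 7 = 115 full weeks with remainder 5, so 115 more Tuesdays after the first → 116.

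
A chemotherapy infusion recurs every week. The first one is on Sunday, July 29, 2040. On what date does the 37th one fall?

April 7, 2041

The 37th occurrence is 36 intervals after the first: 36 × 7 = 252 days after July 29, 2040.
July has 31 days — 2 days to the end of July leaves 250.
August has 31 days (219 left).
September has 30 days (189 left).
October has 31 days (158 left).
November has 30 days (128 left).
December has 31 days (97 left).
January has 31 days (66 left).
February has 28 days (38 left).
March has 31 days (7 left).
7 days into April → April 7, 2041.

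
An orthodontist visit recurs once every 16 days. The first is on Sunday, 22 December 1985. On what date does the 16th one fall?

19 August 1986

The 16th occurrence is 15 intervals after the first: 15 × 16 = 240 days after 22 December 1985.
December has 31 days — 9 days to the end of December leaves 231.
January has 31 days (200 left).
February has 28 days (172 left).
March has 31 days (141 left).
April has 30 days (111 left).
May has 31 days (80 left).
June has 30 days (50 left).
July has 31 days (19 left).
19 days into August → 19 August 1986.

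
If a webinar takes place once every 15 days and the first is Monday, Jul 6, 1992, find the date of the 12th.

The 12th occurrence is 11 intervals after the first: 11 × 15 = 165 days after Jul 6, 1992.
Jul has 31 days — 25 days to the end of Jul leaves 140.
Aug has 31 days (109 left).
Sep has 30 days (79 left).
Oct has 31 days (48 left).
Nov has 30 days (18 left).
18 days into Dec → Dec 18, 1992.

Dec 18, 1992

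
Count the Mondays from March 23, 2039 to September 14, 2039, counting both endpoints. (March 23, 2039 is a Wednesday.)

March 23, 2039 is a Wednesday; the first Monday on or after it is March 28, 2039 (5 days later).
From March 28, 2039 to September 14, 2039: 3 + 30 + 31 + 30 + 31 + 31 + 14 = 170 days (rest of March, April, May, June, July, August, September).
170 ÷ 7 = 24 full weeks with remainder 2, so 24 more Mondays after the first → 25.

25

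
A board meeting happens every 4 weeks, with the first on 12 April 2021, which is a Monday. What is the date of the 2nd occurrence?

The 2nd occurrence is 1 interval after the first: 1 × 28 = 28 days after 12 April 2021.
April has 30 days — 18 days to the end of April leaves 10.
10 days into May → 10 May 2021.

10 May 2021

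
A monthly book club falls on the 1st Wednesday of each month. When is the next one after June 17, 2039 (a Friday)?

June 2039 starts on a Wednesday, so its 1st Wednesday is June 1, 2039.
That is not after June 17, 2039, so look at July 2039.
July 2039 starts on a Friday, so its 1st Wednesday is July 6, 2039 (5 days in).

July 6, 2039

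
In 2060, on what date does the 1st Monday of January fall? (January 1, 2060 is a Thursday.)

5 January 2060

January 2060 begins on a Thursday, so the first Monday is January 5 (4 days later).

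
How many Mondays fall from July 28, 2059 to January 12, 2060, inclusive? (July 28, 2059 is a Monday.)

25

July 28, 2059 is a Monday; the first Monday on or after it is July 28, 2059.
From July 28, 2059 to January 12, 2060: 3 + 31 + 30 + 31 + 30 + 31 + 12 = 168 days (rest of July, August, September, October, November, December, January).
168 ÷ 7 = 24 full weeks with remainder 0, so 24 more Mondays after the first → 25.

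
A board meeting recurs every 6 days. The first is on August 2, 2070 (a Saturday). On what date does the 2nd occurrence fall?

August 8, 2070

The 2nd occurrence is 1 interval after the first: 1 × 6 = 6 days after August 2, 2070.
6 days later is August 8, 2070.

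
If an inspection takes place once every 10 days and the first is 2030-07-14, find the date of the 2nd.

The 2nd occurrence is 1 interval after the first: 1 × 10 = 10 days after 2030-07-14.
10 days later is 2030-07-24.

2030-07-24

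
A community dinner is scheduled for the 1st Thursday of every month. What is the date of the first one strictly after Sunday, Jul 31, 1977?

Aug 4, 1977

Jul 1977 starts on a Friday, so its 1st Thursday is Jul 7, 1977 (6 days in).
That is not after Jul 31, 1977, so look at Aug 1977.
Aug 1977 starts on a Monday, so its 1st Thursday is Aug 4, 1977 (3 days in).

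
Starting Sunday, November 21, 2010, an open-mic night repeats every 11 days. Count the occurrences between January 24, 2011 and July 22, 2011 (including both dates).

17

Occurrences land 11·i days after November 21, 2010 for i = 0, 1, 2, …
January 24, 2011 is 64 days after the start; 64 ÷ 11 = 5 remainder 9; since the remainder is 9, round up to i = 6. First occurrence in the window: #7 on January 26, 2011 (6×11 = 66 days in).
July 22, 2011 is 243 days after the start; 243 ÷ 11 = 22 remainder 1. Last occurrence in the window: #23 on July 21, 2011.
Occurrences #7 through #23: 17 in total.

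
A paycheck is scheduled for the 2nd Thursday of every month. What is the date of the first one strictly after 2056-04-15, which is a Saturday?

April 2056 starts on a Saturday; its first Thursday is the 6th, so the 2nd Thursday is the 13th — 2056-04-13.
That is not after 2056-04-15, so look at May 2056.
May 2056 starts on a Monday; its first Thursday is the 4th, so the 2nd Thursday is the 11th — 2056-05-11.

2056-05-11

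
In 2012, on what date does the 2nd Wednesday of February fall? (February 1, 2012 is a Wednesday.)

February 2012 begins on a Wednesday, so the first Wednesday is February 1.
The 2nd Wednesday is 1 weeks later: 1 + 7 = 8.

2012-02-08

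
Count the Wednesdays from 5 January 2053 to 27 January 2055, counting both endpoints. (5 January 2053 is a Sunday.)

108

5 January 2053 is a Sunday; the first Wednesday on or after it is 8 January 2053 (3 days later).
From 8 January 2053 to 27 January 2055: 357 + 365 + 27 = 749 days (rest of 2053, 2054, to 27 January 2055 in 2055).
749 ÷ 7 = 107 full weeks with remainder 0, so 107 more Wednesdays after the first → 108.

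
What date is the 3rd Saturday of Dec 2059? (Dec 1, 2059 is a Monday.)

Dec 2059 begins on a Monday, so the first Saturday is Dec 6 (5 days later).
The 3rd Saturday is 2 weeks later: 6 + 14 = 20.

Dec 20, 2059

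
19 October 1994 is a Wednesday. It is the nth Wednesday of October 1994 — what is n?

3rd

Day 19 falls in week ⌈19/7⌉ of the month.
Days 1–7 hold the 1st Wednesday, 8–14 the 2nd, 15–21 the 3rd, 22–28 the 4th, 29–31 the 5th.
19 is in the range for the 3rd.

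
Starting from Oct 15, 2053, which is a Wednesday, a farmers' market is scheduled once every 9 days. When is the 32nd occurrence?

The 32nd occurrence is 31 intervals after the first: 31 × 9 = 279 days after Oct 15, 2053.
Oct has 31 days — 16 days to the end of Oct leaves 263.
Nov has 30 days (233 left).
Dec has 31 days (202 left).
Jan has 31 days (171 left).
Feb has 28 days (143 left).
Mar has 31 days (112 left).
Apr has 30 days (82 left).
May has 31 days (51 left).
Jun has 30 days (21 left).
21 days into Jul → Jul 21, 2054.

Jul 21, 2054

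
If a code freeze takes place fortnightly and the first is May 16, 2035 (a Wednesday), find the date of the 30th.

The 30th occurrence is 29 intervals after the first: 29 × 14 = 406 days after May 16, 2035.
May has 31 days — 15 days to the end of May leaves 391.
Jun has 30 days (361 left).
Jul has 31 days (330 left).
Aug has 31 days (299 left).
Sep has 30 days (269 left).
Oct has 31 days (238 left).
Nov has 30 days (208 left).
Dec has 31 days (177 left).
Jan has 31 days (146 left).
Feb has 29 days (117 left).
Mar has 31 days (86 left).
Apr has 30 days (56 left).
May has 31 days (25 left).
25 days into Jun → Jun 25, 2036.

Jun 25, 2036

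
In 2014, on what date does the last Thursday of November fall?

November 2014 begins on a Saturday, so the first Thursday is November 6 (5 days later).
November 2014 has 30 days. Adding weeks: 6, 13, 20, 27 — the last one ≤ 30 is the 27th.

November 27, 2014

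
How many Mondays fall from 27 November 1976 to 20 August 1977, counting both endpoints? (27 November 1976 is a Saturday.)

38

27 November 1976 is a Saturday; the first Monday on or after it is 29 November 1976 (2 days later).
From 29 November 1976 to 20 August 1977: 1 + 31 + 31 + 28 + 31 + 30 + 31 + 30 + 31 + 20 = 264 days (rest of November, December, January, February, March, April, May, June, July, August).
264 ÷ 7 = 37 full weeks with remainder 5, so 37 more Mondays after the first → 38.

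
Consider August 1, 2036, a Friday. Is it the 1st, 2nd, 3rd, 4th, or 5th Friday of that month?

1st

Day 1 falls in week ⌈1/7⌉ of the month.
Days 1–7 hold the 1st Friday, 8–14 the 2nd, 15–21 the 3rd, 22–28 the 4th, 29–31 the 5th.
1 is in the range for the 1st.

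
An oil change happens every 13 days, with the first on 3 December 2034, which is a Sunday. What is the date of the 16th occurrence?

The 16th occurrence is 15 intervals after the first: 15 × 13 = 195 days after 3 December 2034.
December has 31 days — 28 days to the end of December leaves 167.
January has 31 days (136 left).
February has 28 days (108 left).
March has 31 days (77 left).
April has 30 days (47 left).
May has 31 days (16 left).
16 days into June → 16 June 2035.

16 June 2035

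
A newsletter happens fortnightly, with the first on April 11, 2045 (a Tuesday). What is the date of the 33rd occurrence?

July 3, 2046

The 33rd occurrence is 32 intervals after the first: 32 × 14 = 448 days after April 11, 2045.
April has 30 days — 19 days to the end of April leaves 429.
From end of April to end of 2045 is 245 days (184 left).
January has 31 days (153 left).
February has 28 days (125 left).
March has 31 days (94 left).
April has 30 days (64 left).
May has 31 days (33 left).
June has 30 days (3 left).
3 days into July → July 3, 2046.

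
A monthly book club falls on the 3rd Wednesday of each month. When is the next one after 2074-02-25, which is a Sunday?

February 2074 starts on a Thursday; its first Wednesday is the 7th, so the 3rd Wednesday is the 21st — 2074-02-21.
That is not after 2074-02-25, so look at March 2074.
March 2074 starts on a Thursday; its first Wednesday is the 7th, so the 3rd Wednesday is the 21st — 2074-03-21.

2074-03-21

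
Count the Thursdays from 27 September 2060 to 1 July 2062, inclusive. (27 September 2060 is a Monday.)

27 September 2060 is a Monday; the first Thursday on or after it is 30 September 2060 (3 days later).
From 30 September 2060 to 1 July 2062: 92 + 365 + 182 = 639 days (rest of 2060, 2061, to 1 July 2062 in 2062).
639 ÷ 7 = 91 full weeks with remainder 2, so 91 more Thursdays after the first → 92.

92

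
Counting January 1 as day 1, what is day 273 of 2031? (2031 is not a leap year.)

September 30, 2031

January has 31 days (273 − 31 = 242 remain).
February has 28 days (242 − 28 = 214 remain).
March has 31 days (214 − 31 = 183 remain).
April has 30 days (183 − 30 = 153 remain).
May has 31 days (153 − 31 = 122 remain).
June has 30 days (122 − 30 = 92 remain).
July has 31 days (92 − 31 = 61 remain).
August has 31 days (61 − 31 = 30 remain).
30 into September → September 30.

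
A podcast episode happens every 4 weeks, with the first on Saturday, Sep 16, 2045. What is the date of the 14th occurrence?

Sep 15, 2046

The 14th occurrence is 13 intervals after the first: 13 × 28 = 364 days after Sep 16, 2045.
Sep has 30 days — 14 days to the end of Sep leaves 350.
Oct has 31 days (319 left).
Nov has 30 days (289 left).
Dec has 31 days (258 left).
Jan has 31 days (227 left).
Feb has 28 days (199 left).
Mar has 31 days (168 left).
Apr has 30 days (138 left).
May has 31 days (107 left).
Jun has 30 days (77 left).
Jul has 31 days (46 left).
Aug has 31 days (15 left).
15 days into Sep → Sep 15, 2046.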